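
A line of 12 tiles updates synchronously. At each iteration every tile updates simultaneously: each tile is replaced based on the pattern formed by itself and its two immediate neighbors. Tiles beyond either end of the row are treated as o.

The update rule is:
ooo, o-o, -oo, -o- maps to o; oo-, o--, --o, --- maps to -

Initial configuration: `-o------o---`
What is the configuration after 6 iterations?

oo------o---
o-------o---
--------o---
--------o---  (fixed point — unchanged through iteration 6)

--------o---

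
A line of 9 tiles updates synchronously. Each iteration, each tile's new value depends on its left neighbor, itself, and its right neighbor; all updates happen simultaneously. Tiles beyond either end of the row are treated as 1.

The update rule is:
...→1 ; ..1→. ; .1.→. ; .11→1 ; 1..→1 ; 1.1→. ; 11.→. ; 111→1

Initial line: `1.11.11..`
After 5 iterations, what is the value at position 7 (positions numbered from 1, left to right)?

.

..1..1.1.
1..1.....
.1..1111.
..1.111..
1...11.1.
position 7 holds .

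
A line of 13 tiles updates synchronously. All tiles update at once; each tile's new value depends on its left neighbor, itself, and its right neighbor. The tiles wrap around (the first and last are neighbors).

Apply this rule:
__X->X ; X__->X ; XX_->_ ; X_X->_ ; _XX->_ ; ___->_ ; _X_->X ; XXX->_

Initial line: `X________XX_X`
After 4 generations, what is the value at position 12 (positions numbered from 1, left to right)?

_

_X______X____
XXX____XXX___
___X__X___X_X
X_XXXXXX_XX_X
position 12 holds _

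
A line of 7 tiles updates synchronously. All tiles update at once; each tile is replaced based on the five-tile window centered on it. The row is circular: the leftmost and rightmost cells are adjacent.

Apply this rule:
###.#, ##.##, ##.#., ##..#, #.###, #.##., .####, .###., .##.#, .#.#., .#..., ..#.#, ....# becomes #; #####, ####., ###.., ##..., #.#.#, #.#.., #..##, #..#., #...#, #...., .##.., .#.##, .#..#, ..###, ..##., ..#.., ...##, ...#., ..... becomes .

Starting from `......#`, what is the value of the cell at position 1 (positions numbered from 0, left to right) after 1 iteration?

.

#...#..
position 1 holds .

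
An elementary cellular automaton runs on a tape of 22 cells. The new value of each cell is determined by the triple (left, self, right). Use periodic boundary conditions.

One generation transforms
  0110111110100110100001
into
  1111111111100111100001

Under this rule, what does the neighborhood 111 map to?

At position 5 the neighborhood is 111; the next row has 1 there.

1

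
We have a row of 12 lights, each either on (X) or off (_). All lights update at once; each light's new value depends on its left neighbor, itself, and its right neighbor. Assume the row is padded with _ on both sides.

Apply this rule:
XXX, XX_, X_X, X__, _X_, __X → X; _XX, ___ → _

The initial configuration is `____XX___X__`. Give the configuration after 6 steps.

X_XXX_XXX_XX

step 1: ___X_XX_XXX_
step 2: __XXX_XX_XXX
step 3: _X_XXX_XX_XX
step 4: XXX_XXX_XX_X
step 5: _XXX_XXX_XXX
step 6: X_XXX_XXX_XX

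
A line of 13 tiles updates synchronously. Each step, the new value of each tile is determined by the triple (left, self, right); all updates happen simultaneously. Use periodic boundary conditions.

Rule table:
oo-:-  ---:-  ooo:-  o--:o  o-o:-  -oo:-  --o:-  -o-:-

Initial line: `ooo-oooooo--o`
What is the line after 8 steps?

----------o--
-----------o-
------------o
o------------
-o-----------
--o----------
---o---------
----o--------

----o--------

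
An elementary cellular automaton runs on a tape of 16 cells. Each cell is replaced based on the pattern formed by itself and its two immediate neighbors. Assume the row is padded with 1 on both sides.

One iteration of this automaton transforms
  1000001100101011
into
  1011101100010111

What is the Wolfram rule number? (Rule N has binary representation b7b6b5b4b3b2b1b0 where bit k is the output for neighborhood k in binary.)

position 15: 111 → 1  (bit 7 = 1)
position 0: 110 → 1  (bit 6 = 1)
position 11: 101 → 1  (bit 5 = 1)
position 1: 100 → 0  (bit 4 = 0)
position 6: 011 → 1  (bit 3 = 1)
position 10: 010 → 0  (bit 2 = 0)
position 5: 001 → 0  (bit 1 = 0)
position 2: 000 → 1  (bit 0 = 1)
bits b7..b0 = 11101001 = 233

233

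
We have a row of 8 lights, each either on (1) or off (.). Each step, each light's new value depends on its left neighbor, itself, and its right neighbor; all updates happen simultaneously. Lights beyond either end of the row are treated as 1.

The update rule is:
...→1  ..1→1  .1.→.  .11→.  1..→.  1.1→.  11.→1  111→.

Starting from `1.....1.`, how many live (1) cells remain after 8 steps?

5

step 1: 1.1111..
step 2: 1....1.1
step 3: 1.111...
step 4: 1...1.11
step 5: 1.11....
step 6: 1..1.111
step 7: 1.1.....
step 8: 1...1111
count of 1: 5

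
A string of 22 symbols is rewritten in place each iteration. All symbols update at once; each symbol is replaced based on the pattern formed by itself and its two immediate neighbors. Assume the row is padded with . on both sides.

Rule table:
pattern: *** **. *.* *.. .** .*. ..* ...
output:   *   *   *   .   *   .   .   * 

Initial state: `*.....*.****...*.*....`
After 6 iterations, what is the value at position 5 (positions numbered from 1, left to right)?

..***..*****.*..*..***
*.***..******......***
.****..******.****.***
.****..***************
.****..***************  (fixed point — unchanged through iteration 6)
position 5 holds *

*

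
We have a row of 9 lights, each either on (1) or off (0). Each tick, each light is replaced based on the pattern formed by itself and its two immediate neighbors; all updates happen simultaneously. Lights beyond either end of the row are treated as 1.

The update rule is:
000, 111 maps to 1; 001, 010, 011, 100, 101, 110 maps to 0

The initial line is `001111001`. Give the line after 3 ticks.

000110000
010000110
000110000

000110000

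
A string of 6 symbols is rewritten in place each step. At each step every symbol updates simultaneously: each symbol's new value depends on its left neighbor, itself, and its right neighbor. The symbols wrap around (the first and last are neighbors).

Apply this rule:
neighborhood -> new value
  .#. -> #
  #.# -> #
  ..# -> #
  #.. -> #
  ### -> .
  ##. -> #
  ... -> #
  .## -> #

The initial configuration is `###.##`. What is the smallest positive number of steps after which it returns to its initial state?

..###.
###.##

2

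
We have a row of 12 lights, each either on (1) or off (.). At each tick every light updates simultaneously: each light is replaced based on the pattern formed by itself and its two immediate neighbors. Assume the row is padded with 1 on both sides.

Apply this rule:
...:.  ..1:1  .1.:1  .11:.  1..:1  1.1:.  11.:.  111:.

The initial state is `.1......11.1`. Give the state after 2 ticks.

...1..111..1

.11....1....
...1..111..1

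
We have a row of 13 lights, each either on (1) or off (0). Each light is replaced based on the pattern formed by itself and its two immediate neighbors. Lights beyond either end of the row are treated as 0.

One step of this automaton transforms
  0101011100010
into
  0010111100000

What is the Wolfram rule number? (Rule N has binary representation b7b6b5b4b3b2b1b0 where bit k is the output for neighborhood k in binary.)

position 6: 111 → 1  (bit 7 = 1)
position 7: 110 → 1  (bit 6 = 1)
position 2: 101 → 1  (bit 5 = 1)
position 8: 100 → 0  (bit 4 = 0)
position 5: 011 → 1  (bit 3 = 1)
position 1: 010 → 0  (bit 2 = 0)
position 0: 001 → 0  (bit 1 = 0)
position 9: 000 → 0  (bit 0 = 0)
bits b7..b0 = 11101000 = 232

232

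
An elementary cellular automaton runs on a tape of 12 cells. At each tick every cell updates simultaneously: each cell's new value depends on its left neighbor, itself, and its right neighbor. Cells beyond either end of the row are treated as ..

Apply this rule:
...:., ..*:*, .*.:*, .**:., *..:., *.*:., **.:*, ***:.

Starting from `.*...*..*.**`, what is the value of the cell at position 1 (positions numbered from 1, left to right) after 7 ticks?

*

**..**.**..*
.*.*.*..*.**
**.*.*.**..*
.*.*.*..*.**  (repeats tick 2; period 2)
tick 7: **.*.*.**..*
position 1 holds *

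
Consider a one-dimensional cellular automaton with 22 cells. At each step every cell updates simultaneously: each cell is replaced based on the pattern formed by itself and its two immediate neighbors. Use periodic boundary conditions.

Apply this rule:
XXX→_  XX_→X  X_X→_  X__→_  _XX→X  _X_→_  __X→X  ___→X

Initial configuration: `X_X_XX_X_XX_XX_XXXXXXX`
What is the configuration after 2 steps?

X___XX___XX_XX_X______
__XXXX_XXXX_XX___XXXXX

__XXXX_XXXX_XX___XXXXX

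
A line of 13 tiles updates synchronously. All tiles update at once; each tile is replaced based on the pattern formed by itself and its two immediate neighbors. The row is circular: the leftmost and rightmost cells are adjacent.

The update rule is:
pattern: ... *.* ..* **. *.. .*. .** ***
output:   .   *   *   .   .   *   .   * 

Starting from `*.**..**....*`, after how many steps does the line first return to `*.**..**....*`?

26

.*...*.....*.
**..**....**.
...*.....*..*
..**....**.**
.*.....*..*..
**....**.**..
.....*..*...*
....**.**..**
...*..*...*..
..**.**..**..
.*..*...*....
**.**..**....
..*...*.....*
.**..**....**
*...*.....*..
*..**....**.*
..*.....*..*.
.**....**.**.
*.....*..*...
*....**.**..*
....*..*...*.
...**.**..**.
..*..*...*...
.**.**..**...
*..*...*.....
*.**..**....*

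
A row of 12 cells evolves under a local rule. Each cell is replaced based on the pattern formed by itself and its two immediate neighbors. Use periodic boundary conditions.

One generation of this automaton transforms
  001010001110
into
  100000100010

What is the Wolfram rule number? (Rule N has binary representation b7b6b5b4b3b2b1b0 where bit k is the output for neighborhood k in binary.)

position 9: 111 → 0  (bit 7 = 0)
position 10: 110 → 1  (bit 6 = 1)
position 3: 101 → 0  (bit 5 = 0)
position 5: 100 → 0  (bit 4 = 0)
position 8: 011 → 0  (bit 3 = 0)
position 2: 010 → 0  (bit 2 = 0)
position 1: 001 → 0  (bit 1 = 0)
position 0: 000 → 1  (bit 0 = 1)
bits b7..b0 = 01000001 = 65

65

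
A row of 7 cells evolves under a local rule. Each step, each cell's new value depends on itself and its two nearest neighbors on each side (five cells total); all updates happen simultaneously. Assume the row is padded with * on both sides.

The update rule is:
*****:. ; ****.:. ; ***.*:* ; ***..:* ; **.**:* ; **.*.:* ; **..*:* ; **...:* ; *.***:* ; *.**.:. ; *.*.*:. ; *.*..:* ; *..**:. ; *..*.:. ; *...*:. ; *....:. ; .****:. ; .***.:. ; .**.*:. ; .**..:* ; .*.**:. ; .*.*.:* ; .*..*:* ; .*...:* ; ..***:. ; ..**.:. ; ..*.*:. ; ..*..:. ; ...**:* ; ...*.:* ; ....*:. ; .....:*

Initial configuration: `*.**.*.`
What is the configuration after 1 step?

**..*..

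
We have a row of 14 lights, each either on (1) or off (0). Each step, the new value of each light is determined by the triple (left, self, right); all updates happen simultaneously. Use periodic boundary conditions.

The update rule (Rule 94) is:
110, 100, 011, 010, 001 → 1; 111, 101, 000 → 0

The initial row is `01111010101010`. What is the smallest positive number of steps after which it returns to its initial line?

11001010101011
01111010101010

2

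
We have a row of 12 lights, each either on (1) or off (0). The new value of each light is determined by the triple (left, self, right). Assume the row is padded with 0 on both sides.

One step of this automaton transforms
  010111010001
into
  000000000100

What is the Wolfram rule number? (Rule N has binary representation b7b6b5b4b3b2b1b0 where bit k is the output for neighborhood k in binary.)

position 4: 111 → 0  (bit 7 = 0)
position 5: 110 → 0  (bit 6 = 0)
position 2: 101 → 0  (bit 5 = 0)
position 8: 100 → 0  (bit 4 = 0)
position 3: 011 → 0  (bit 3 = 0)
position 1: 010 → 0  (bit 2 = 0)
position 0: 001 → 0  (bit 1 = 0)
position 9: 000 → 1  (bit 0 = 1)
bits b7..b0 = 00000001 = 1

1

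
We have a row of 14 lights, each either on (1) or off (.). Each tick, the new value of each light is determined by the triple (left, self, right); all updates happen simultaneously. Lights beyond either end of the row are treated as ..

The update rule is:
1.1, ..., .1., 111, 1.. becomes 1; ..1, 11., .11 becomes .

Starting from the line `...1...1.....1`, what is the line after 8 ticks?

..1.11.1111...

11.111.11111.1
..1.1.1.111.11
1.111111.1.1..
11.1111.111111
..1.11.1.1111.
1.11..111.11.1
11..1..1.1..11
..1.11.1111...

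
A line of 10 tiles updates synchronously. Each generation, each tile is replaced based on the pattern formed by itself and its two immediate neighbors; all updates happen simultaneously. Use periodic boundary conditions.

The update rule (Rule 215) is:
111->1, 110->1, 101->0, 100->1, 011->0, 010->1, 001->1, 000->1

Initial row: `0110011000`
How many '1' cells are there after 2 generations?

1011101111
1001100111
count of 1: 6

6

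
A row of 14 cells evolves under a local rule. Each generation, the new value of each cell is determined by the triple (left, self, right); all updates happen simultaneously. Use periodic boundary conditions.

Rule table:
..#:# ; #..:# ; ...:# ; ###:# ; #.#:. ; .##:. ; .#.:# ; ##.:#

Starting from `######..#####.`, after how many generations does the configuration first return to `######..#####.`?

.#######.####.
#.######..####
#..#######.###
###.######..##
###..#######.#
#####.######..
.####..#######
..#####.######
##.####..#####
##..#####.####
####.####..###
####..#####.##
######.####..#
######..#####.

14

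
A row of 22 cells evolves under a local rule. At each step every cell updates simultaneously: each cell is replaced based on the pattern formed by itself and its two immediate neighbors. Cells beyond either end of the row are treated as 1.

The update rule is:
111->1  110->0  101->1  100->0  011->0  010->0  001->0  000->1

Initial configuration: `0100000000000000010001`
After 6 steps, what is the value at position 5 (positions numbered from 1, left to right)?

0

step 1: 1001111111111111000100
step 2: 0000111111111110010000
step 3: 0110011111111100000110
step 4: 1000001111111001110001
step 5: 0011100111110000100100
step 6: 0001000011100110000000
position 5 holds 0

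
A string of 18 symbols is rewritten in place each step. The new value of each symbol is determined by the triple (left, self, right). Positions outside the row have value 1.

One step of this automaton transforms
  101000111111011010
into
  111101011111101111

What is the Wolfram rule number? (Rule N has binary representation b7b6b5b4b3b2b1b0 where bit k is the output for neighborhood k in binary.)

position 7: 111 → 1  (bit 7 = 1)
position 0: 110 → 1  (bit 6 = 1)
position 1: 101 → 1  (bit 5 = 1)
position 3: 100 → 1  (bit 4 = 1)
position 6: 011 → 0  (bit 3 = 0)
position 2: 010 → 1  (bit 2 = 1)
position 5: 001 → 1  (bit 1 = 1)
position 4: 000 → 0  (bit 0 = 0)
bits b7..b0 = 11110110 = 246

246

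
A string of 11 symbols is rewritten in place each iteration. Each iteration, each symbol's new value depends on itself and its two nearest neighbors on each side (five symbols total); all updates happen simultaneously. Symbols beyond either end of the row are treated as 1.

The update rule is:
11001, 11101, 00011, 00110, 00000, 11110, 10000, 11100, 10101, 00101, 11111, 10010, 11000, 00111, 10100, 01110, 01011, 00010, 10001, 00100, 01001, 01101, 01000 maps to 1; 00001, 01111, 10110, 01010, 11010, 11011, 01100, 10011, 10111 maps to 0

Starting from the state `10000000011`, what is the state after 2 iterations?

11111110110
11111110010

11111110010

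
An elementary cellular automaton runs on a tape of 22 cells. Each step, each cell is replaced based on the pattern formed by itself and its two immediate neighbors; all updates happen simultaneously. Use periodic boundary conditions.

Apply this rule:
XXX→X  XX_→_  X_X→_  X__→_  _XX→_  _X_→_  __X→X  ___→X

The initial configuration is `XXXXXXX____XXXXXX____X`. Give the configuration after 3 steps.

XXXXXX__XXX_XXXX__XXX_
_XXXX__X_X___XX__X_X__
X_XX__X____XX___X____X

X_XX__X____XX___X____X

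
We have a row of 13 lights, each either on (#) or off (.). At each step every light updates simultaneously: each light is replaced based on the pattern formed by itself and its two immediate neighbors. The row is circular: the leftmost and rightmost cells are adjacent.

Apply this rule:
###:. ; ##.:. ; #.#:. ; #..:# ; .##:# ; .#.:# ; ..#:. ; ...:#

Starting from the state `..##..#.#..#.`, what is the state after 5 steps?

#.#.#.#.##.##

#.#.#.#.##.##
..#.#.#.#..#.
#.#.#.#.##.##  (repeats step 1; period 2)
step 5: #.#.#.#.##.##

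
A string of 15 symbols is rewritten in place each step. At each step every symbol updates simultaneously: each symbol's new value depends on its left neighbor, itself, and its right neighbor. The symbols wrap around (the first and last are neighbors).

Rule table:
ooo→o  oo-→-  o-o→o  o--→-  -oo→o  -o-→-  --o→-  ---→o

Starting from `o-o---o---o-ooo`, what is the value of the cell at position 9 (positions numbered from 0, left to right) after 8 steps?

o

-o--o---o--oooo
o-----o----ooo-
--ooo---oo-oo-o
--oo--o-o-oo-o-
o-o----o-oo-o--
-o--oo--oo-o---
----o---o-o--oo
-oo---o--o---o-
position 9 holds o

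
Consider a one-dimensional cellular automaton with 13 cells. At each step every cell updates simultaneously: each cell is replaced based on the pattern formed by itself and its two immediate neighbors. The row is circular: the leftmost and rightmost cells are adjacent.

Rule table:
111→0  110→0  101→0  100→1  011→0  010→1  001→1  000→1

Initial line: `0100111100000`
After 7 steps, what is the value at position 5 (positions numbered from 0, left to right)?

0

1111000011111
0000111100000
1111000011111  (repeats step 1; period 2)
step 7: 1111000011111
position 5 holds 0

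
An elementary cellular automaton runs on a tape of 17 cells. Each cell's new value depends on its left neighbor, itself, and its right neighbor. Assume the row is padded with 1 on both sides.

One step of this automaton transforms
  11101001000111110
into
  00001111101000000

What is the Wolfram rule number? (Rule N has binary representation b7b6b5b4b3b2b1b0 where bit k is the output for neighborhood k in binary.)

22

position 0: 111 → 0  (bit 7 = 0)
position 2: 110 → 0  (bit 6 = 0)
position 3: 101 → 0  (bit 5 = 0)
position 5: 100 → 1  (bit 4 = 1)
position 11: 011 → 0  (bit 3 = 0)
position 4: 010 → 1  (bit 2 = 1)
position 6: 001 → 1  (bit 1 = 1)
position 9: 000 → 0  (bit 0 = 0)
bits b7..b0 = 00010110 = 22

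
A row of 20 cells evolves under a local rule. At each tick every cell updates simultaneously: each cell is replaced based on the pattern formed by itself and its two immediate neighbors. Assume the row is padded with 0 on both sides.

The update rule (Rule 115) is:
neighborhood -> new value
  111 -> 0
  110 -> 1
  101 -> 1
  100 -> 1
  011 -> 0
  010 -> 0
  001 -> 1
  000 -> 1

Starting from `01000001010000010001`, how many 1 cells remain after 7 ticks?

14

10111110101111101110
01000011010000110011
10111101101111011101
01000110110001100110
10111011011110111011
01001101100011001101
10110110111101110110
count of 1: 14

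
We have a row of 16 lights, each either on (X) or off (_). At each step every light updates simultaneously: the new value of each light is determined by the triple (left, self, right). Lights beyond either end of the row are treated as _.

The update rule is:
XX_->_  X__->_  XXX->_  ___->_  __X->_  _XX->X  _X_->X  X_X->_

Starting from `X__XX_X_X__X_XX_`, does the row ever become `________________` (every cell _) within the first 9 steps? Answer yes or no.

step 1: X__X__X_X__X_X__
step 2: X__X__X_X__X_X__  (fixed point — unchanged through step 9)
step 9 is X__X__X_X__X_X__, still not uniform _

no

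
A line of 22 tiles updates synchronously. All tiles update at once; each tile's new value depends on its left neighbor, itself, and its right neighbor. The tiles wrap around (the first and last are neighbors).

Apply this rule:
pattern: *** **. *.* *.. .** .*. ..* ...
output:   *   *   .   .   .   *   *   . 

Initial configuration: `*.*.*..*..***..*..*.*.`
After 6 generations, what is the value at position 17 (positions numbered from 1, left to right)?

.

generation 1: *.*.*.**.*.**.**.**.*.
generation 2: *.*.*..*.*..*..*..*.*.
generation 3: *.*.*.**.*.**.**.**.*.  (repeats generation 1; period 2)
generation 6: *.*.*..*.*..*..*..*.*.
position 17 holds .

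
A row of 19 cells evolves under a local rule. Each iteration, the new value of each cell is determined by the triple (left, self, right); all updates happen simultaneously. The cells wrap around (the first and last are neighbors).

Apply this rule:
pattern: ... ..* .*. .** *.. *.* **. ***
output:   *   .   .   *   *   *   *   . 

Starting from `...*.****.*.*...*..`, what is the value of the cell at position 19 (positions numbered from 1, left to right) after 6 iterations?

.

**..**..**.*.**..**
.**.***.***.****.*.
.****.***.***..**.*
**..***.***.**.***.
***.*.***.******.**
..**.**.***....***.
position 19 holds .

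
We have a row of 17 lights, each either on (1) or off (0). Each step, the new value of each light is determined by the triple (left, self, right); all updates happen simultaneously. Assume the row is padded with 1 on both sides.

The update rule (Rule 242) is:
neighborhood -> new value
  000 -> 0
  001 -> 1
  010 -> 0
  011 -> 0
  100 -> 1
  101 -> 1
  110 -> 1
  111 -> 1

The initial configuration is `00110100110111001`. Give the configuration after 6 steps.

11111110110110110

step 1: 11011011011011110
step 2: 11101101101101111
step 3: 11110110110110111
step 4: 11111011011011011
step 5: 11111101101101101
step 6: 11111110110110110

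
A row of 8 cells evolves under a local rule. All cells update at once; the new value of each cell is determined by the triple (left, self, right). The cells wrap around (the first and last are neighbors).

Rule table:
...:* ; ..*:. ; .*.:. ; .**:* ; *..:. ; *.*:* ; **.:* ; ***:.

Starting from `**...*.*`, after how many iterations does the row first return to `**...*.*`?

4

iteration 1: .*.*..**
iteration 2: *.*...**
iteration 3: **..*.*.
iteration 4: **...*.*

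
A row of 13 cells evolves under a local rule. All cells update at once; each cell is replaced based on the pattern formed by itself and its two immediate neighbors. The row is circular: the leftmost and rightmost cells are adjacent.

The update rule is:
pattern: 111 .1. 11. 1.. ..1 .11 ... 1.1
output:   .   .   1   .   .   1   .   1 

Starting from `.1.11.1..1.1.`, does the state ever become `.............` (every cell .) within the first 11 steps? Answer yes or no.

..1111....1..
..1..1.......
.............
all cells are . at step 3

yes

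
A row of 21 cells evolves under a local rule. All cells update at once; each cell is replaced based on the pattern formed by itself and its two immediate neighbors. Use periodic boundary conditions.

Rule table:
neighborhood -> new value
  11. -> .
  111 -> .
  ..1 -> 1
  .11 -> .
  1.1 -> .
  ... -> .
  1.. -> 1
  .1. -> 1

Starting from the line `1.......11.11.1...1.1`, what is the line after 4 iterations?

iteration 1: .1.....1......11.11..
iteration 2: 111...111....1.....1.
iteration 3: ...1.1...1..111...11.
iteration 4: ..11.11.1111...1.1..1

..11.11.1111...1.1..1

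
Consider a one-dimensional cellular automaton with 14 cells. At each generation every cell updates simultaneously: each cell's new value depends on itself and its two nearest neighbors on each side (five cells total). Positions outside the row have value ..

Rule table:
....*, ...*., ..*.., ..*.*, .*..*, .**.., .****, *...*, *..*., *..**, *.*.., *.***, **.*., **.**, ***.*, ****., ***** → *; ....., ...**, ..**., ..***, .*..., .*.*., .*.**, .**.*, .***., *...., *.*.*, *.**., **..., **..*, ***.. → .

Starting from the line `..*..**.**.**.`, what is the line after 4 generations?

*****..*..*.*.
.***..*****.*.
.....*.******.
...***.*****..

...***.*****..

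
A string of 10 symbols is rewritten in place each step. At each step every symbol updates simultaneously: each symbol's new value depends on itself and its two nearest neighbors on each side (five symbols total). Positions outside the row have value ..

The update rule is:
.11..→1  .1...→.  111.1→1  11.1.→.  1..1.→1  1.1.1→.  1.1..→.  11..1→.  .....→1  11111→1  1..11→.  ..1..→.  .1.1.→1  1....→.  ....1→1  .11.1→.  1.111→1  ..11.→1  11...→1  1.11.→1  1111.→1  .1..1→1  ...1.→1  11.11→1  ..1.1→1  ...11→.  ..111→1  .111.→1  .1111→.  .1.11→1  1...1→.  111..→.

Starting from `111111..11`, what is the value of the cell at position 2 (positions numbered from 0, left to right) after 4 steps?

1.111...11
1111.1..11
1.11..1.11
1111.11111
position 2 holds 1

1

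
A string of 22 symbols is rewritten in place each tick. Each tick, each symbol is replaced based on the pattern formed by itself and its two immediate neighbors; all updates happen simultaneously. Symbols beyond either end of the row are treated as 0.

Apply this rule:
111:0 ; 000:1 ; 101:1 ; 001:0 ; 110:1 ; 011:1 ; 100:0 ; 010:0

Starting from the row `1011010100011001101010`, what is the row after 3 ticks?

0111101001011001110100
0100110000111001011001
0000110110101000111000

0000110110101000111000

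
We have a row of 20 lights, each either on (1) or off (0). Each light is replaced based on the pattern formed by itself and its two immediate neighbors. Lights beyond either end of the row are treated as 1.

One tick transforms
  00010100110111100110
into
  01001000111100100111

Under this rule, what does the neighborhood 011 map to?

At position 8 the neighborhood is 011; the next row has 1 there.

1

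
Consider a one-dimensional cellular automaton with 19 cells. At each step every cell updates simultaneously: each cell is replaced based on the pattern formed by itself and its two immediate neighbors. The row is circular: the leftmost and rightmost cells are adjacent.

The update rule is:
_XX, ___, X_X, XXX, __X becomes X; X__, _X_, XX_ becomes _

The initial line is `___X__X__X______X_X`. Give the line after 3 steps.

_XX__X__X__XXXXX_X_
XX__X__X__XXXXX_X__
X__X__X__XXXXX_X__X

X__X__X__XXXXX_X__X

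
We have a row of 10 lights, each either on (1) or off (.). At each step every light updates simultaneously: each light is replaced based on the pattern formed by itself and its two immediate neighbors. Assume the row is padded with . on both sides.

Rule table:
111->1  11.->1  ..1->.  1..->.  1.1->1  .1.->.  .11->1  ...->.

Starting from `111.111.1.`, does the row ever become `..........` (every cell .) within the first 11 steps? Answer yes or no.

11111111..
11111111..  (fixed point — unchanged through step 11)
step 11 is 11111111.., still not uniform .

no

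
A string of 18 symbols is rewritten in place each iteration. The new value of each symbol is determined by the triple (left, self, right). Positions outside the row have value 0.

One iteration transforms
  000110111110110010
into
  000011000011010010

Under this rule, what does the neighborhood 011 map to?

At position 3 the neighborhood is 011; the next row has 0 there.

0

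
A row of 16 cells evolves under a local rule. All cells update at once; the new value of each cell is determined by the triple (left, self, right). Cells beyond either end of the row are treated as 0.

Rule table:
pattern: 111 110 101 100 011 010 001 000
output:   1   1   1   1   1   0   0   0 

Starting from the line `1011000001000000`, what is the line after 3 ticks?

0111111000001000

0111100000100000
0111110000010000
0111111000001000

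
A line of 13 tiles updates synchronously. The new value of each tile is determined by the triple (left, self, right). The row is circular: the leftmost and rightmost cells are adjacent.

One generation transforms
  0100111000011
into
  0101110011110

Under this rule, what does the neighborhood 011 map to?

1

At position 4 the neighborhood is 011; the next row has 1 there.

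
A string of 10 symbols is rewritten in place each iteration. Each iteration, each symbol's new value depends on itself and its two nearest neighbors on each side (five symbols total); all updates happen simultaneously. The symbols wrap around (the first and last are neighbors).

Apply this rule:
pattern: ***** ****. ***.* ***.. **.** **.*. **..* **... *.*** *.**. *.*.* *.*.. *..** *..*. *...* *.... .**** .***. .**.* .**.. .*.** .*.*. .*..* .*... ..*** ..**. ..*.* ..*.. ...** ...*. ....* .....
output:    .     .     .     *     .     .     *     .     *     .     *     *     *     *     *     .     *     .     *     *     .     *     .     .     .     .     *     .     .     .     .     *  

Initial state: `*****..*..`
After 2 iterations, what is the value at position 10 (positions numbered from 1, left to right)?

*

.*..***..*
**.*..****
position 10 holds *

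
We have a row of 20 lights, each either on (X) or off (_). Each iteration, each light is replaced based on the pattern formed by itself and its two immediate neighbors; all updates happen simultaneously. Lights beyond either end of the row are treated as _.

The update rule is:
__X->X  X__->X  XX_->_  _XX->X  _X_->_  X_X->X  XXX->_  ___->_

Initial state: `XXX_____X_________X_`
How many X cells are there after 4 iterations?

iteration 1: X__X___X_X_______X_X
iteration 2: _XX_X_X_X_X_____X_X_
iteration 3: XX_X_X_X_X_X___X_X_X
iteration 4: X_X_X_X_X_X_X_X_X_X_
count of X: 10

10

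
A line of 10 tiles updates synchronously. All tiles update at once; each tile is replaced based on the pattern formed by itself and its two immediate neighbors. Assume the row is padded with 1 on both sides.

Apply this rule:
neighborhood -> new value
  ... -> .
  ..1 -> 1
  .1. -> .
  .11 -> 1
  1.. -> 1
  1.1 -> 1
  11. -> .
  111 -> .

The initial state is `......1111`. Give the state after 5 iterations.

11.11.11.1

iteration 1: 1....11...
iteration 2: .1..11.1.1
iteration 3: 1.111.1.11
iteration 4: .11..1.11.
iteration 5: 11.11.11.1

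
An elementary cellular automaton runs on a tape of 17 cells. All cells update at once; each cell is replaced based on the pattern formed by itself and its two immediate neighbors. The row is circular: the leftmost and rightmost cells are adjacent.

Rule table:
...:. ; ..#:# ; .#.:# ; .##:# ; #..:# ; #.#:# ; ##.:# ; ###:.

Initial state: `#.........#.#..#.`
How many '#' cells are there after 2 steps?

##.......########
.##.....##.......
count of #: 4

4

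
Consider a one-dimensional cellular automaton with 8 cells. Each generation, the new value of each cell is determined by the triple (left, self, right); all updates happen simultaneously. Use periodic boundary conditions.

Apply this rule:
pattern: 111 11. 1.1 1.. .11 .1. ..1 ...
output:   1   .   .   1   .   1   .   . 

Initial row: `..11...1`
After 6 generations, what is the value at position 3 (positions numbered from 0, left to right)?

1...1..1
.1..11..
.11...1.
...1..11
1..11...
11...1..
position 3 holds .

.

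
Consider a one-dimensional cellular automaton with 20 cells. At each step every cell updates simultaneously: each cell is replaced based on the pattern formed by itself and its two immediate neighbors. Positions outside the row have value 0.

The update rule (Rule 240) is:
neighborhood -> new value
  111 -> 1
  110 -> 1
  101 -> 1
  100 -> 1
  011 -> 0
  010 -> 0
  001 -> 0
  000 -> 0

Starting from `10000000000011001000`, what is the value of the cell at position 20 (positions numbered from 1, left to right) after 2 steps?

0

01000000000001100100
00100000000000110010
position 20 holds 0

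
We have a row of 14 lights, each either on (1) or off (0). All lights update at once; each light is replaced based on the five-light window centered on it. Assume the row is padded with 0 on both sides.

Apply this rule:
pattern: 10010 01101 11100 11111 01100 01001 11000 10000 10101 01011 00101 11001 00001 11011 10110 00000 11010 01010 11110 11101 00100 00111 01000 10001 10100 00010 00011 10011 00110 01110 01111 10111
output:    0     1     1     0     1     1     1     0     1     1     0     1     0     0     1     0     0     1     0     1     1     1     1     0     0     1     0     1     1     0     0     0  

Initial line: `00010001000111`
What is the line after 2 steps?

00101000110010

00111011100101
00101000110010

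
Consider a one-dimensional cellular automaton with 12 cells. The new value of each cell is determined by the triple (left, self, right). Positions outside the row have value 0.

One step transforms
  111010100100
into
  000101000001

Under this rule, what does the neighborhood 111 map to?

0

At position 1 the neighborhood is 111; the next row has 0 there.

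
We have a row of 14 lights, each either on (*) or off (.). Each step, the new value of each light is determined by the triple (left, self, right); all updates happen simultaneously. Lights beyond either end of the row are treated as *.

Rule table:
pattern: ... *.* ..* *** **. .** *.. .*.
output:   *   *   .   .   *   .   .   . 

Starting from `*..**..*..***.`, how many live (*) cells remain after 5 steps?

*...*.......**
*.*...*****...
**..*.....*.*.
.*....***..*.*
*..**...*...*.
count of *: 5

5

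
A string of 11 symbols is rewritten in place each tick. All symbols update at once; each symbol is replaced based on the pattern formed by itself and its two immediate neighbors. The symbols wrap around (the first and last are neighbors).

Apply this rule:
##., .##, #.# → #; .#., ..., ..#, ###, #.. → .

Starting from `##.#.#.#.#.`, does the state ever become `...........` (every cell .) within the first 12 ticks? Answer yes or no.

yes

###.#.#.#.#
..##.#.#.##
..###.#.###
..#.##.##.#
...#######.
...#.....#.
...........
all cells are . at tick 7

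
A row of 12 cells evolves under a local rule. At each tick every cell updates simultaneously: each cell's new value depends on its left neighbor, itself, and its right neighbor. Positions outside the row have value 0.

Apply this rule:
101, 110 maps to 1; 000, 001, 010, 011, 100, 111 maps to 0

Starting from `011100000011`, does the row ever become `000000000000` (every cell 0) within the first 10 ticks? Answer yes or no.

000100000001
000000000000
all cells are 0 at tick 2

yes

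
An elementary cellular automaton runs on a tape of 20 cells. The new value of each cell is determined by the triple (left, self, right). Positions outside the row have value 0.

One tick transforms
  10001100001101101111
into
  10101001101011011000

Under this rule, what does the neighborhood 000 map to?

At position 2 the neighborhood is 000; the next row has 1 there.

1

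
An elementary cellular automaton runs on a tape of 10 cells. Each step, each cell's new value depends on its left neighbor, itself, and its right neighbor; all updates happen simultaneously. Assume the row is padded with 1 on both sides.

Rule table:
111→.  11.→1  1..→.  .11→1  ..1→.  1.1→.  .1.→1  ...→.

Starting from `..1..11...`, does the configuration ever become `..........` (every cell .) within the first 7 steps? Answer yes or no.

..1..11...  (fixed point — unchanged through step 7)
step 7 is ..1..11..., still not uniform .

no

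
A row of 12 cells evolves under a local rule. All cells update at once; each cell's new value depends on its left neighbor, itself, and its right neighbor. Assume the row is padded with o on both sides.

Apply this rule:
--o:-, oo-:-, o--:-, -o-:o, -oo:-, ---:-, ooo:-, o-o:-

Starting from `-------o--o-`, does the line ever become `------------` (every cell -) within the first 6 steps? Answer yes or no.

-------o--o-  (fixed point — unchanged through step 6)
step 6 is -------o--o-, still not uniform -

no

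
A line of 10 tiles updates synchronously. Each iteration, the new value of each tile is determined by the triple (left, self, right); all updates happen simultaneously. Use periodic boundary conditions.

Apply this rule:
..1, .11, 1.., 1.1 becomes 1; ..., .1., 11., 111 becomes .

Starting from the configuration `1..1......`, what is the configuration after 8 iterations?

.11.11.1.1

.11.1....1
11.1.1..1.
1.1.1.11.1
.1.1.11.11
1.1.11.11.
.1.11.11.1
1.11.11.1.
.11.11.1.1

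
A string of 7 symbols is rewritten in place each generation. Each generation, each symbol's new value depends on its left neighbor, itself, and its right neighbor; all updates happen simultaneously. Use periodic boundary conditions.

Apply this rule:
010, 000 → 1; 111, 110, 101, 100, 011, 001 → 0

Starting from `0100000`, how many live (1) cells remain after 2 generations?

generation 1: 0101111
generation 2: 0100000
count of 1: 1

1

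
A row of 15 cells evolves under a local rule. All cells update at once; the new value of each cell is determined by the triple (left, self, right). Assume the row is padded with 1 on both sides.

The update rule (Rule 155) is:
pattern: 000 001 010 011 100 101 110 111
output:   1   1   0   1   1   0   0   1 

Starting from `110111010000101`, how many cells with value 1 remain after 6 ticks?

14

tick 1: 100110001111001
tick 2: 011101111110111
tick 3: 011001111100111
tick 4: 010111111011111
tick 5: 000111110011111
tick 6: 111111101111111
count of 1: 14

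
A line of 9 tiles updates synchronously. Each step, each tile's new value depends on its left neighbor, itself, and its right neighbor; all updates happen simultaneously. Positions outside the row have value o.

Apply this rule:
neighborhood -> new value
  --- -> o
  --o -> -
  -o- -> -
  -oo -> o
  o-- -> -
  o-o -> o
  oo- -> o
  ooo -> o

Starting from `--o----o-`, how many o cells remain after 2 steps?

----oo--o
-oo-oo--o
count of o: 5

5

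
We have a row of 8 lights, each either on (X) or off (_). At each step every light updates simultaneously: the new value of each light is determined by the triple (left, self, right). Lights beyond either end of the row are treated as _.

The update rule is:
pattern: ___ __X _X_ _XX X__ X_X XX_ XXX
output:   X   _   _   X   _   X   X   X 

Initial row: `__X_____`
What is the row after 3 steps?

step 1: X___XXXX
step 2: __X_XXXX
step 3: X__XXXXX

X__XXXXX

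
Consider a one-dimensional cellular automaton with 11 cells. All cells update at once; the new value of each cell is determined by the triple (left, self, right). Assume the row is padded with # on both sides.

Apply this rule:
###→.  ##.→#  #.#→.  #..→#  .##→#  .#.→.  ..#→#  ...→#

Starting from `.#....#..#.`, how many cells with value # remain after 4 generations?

9

..####.##..
###..#.####
..###..#...
###.###.###
count of #: 9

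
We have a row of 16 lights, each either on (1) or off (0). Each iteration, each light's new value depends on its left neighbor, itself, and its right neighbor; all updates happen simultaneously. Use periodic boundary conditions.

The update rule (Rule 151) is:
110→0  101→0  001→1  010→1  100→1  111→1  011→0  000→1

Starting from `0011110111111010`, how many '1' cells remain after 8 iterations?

1101100011110011
1000011101101101
0111101000000000
1011001111111111
0000110111111111
1111000011111110
0110111101111100
1000011000111011
count of 1: 8

8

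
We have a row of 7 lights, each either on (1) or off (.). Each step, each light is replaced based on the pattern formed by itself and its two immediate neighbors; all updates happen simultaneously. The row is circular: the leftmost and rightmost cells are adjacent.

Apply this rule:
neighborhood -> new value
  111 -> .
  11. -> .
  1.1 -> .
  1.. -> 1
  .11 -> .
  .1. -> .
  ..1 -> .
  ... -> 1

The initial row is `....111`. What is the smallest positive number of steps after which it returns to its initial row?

111....
...111.
11....1
..111..
1....11
.111...
....111

7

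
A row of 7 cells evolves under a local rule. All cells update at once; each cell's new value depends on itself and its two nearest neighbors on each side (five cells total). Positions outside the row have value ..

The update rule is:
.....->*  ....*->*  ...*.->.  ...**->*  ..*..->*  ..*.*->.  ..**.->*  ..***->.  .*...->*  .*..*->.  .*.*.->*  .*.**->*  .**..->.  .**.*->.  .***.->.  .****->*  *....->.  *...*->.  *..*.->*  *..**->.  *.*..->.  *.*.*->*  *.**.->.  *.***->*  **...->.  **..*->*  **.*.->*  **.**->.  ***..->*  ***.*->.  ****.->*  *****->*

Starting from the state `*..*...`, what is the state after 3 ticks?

*.***.*
.**..*.
**.****

**.****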